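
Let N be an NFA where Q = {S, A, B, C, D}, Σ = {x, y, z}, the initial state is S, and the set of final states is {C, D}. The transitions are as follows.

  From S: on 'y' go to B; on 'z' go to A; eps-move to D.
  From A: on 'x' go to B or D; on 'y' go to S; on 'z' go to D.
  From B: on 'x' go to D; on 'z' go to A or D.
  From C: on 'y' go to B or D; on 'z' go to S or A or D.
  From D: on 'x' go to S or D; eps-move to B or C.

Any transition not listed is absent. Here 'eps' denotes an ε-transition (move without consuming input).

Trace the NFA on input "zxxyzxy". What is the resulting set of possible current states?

Start: ε-closure({S}) = {S, B, C, D}.
Read 'z': {S, B, C, D} → {S, A, B, C, D}.
Read 'x': {S, A, B, C, D} → {S, B, C, D}.
Read 'x': {S, B, C, D} → {S, B, C, D}.
Read 'y': {S, B, C, D} → {B, C, D}.
Read 'z': {B, C, D} → {S, A, B, C, D}.
Read 'x': {S, A, B, C, D} → {S, B, C, D}.
Read 'y': {S, B, C, D} → {B, C, D}.

{B, C, D}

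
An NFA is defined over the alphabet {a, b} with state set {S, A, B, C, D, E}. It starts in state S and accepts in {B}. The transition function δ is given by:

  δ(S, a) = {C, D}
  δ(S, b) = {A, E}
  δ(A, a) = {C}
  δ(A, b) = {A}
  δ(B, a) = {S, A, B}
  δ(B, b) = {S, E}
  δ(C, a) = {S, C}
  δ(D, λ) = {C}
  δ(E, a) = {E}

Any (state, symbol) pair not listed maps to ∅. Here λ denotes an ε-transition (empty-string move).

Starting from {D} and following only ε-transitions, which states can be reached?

{C, D}

Begin with {D}.
ε-move D → C; add C.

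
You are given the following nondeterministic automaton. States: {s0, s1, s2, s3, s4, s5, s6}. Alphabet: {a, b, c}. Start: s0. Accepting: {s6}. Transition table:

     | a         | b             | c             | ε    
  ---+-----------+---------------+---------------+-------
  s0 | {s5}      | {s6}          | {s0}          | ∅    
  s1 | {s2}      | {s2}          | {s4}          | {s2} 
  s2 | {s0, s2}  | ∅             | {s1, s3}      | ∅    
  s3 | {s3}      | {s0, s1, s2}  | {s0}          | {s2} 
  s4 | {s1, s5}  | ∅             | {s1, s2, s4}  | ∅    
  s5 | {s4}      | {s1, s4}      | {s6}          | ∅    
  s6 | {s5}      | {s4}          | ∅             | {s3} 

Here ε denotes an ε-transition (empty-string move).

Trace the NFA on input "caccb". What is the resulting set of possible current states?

{s0, s1, s2, s3, s6}

Start in {s0}.
Read 'c': s0→{s0}; now {s0}.
Read 'a': s0→{s5}; now {s5}.
Read 'c': s5→{s6}; union {s6}; ε-closure = {s2, s3, s6}.
Read 'c': s2→{s1, s3}, s3→{s0}, s6→∅; union {s0, s1, s3}; ε-closure = {s0, s1, s2, s3}.
Read 'b': s0→{s6}, s1→{s2}, s2→∅, s3→{s0, s1, s2}; union {s0, s1, s2, s6}; ε-closure = {s0, s1, s2, s3, s6}.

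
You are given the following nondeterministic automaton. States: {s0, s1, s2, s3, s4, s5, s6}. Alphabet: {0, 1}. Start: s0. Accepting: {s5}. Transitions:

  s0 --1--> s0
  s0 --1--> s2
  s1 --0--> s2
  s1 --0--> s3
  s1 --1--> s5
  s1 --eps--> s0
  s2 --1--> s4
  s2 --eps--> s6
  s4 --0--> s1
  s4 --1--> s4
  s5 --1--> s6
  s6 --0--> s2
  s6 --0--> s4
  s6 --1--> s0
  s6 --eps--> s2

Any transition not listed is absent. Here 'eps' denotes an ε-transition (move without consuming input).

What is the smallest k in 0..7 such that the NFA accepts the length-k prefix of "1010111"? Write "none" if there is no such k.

Start in {s0}.
Read '1': s0→{s0, s2}; union {s0, s2}; ε-closure = {s0, s2, s6}.
Read '0': s0→∅, s2→∅, s6→{s2, s4}; union {s2, s4}; ε-closure = {s2, s4, s6}.
Read '1': s2→{s4}, s4→{s4}, s6→{s0}; now {s0, s4}.
Read '0': s0→∅, s4→{s1}; union {s1}; ε-closure = {s0, s1}.
Read '1': s0→{s0, s2}, s1→{s5}; union {s0, s2, s5}; ε-closure = {s0, s2, s5, s6}.
None of the earlier sets intersect F, but {s0, s2, s5, s6} does.

5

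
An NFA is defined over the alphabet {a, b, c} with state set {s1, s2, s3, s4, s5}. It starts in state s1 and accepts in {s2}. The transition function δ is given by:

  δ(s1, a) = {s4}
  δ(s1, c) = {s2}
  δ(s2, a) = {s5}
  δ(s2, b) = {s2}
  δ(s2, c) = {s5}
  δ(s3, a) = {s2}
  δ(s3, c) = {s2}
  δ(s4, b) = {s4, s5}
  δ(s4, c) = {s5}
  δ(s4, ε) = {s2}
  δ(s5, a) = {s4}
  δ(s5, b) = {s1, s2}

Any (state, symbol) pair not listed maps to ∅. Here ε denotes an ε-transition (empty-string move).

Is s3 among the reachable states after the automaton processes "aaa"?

Start in {s1}.
Read 'a': {s1} → {s2, s4}.
Read 'a': {s2, s4} → {s5}.
Read 'a': {s5} → {s2, s4}.
State s3 is not in {s2, s4}.

No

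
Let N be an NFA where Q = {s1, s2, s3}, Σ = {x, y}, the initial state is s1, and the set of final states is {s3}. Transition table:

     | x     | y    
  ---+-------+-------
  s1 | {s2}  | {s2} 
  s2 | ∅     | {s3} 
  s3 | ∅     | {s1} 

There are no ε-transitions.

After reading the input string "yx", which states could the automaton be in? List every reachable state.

∅

Start in {s1}.
Read 'y': s1→{s2}; now {s2}.
Read 'x': s2→∅; now ∅.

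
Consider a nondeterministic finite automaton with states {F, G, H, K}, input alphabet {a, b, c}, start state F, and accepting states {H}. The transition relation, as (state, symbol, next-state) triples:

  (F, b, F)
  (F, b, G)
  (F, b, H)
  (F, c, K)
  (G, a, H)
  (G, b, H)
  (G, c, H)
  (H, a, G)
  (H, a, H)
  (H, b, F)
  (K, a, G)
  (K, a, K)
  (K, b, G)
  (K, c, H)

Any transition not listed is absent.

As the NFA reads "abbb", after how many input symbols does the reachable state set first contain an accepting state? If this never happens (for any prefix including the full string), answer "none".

none

Start in {F}.
Read 'a': F→∅; now ∅.
The set is empty and remains empty for the remaining 3 symbols.
No reachable set along the way intersects F.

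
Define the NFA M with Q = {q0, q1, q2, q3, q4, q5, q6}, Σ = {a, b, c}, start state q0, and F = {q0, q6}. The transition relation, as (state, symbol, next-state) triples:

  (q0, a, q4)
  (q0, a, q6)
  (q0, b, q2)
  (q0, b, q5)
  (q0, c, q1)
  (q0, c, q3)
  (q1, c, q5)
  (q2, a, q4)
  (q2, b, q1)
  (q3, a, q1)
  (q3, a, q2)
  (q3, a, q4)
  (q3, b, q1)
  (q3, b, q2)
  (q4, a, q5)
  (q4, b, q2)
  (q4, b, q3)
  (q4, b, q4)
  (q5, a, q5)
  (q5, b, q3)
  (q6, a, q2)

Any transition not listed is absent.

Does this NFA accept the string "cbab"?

Start in {q0}.
Read 'c': q0→{q1, q3}; now {q1, q3}.
Read 'b': q1→∅, q3→{q1, q2}; now {q1, q2}.
Read 'a': q1→∅, q2→{q4}; now {q4}.
Read 'b': q4→{q2, q3, q4}; now {q2, q3, q4}.
The final set {q2, q3, q4} contains no accepting state.

No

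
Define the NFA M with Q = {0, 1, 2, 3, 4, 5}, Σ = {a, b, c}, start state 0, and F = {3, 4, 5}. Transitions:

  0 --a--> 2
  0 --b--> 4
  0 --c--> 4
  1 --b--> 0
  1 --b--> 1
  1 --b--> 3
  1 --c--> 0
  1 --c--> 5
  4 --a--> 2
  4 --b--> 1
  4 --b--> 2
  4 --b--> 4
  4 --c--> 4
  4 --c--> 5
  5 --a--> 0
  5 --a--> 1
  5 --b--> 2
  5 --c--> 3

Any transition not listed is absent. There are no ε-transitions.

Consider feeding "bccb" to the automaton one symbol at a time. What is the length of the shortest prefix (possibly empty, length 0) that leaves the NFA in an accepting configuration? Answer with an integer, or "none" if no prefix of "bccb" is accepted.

1

Start in {0}.
Read 'b': 0→{4}; now {4}.
None of the earlier sets intersect F, but {4} does.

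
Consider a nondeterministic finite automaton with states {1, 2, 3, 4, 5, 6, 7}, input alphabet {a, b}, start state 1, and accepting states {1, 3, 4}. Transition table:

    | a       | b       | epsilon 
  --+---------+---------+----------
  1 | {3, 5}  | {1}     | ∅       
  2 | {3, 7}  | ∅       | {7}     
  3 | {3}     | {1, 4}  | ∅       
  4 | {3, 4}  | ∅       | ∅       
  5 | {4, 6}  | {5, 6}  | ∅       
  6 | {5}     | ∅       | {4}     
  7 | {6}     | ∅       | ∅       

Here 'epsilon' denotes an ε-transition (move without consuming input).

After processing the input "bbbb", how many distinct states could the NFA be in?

1

Start in {1}.
Read 'b': {1} → {1}.
Read 'b': {1} → {1}.
Read 'b': {1} → {1}.
Read 'b': {1} → {1}.
That set has 1 state.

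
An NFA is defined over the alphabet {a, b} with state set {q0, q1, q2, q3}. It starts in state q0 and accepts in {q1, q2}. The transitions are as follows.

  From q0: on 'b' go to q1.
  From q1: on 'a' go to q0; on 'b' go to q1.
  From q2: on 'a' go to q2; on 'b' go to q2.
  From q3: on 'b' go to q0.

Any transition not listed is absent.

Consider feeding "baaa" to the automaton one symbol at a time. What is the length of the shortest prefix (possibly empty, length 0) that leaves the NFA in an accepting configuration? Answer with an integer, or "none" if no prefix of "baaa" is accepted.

Start in {q0}.
Read 'b': q0→{q1}; now {q1}.
None of the earlier sets intersect F, but {q1} does.

1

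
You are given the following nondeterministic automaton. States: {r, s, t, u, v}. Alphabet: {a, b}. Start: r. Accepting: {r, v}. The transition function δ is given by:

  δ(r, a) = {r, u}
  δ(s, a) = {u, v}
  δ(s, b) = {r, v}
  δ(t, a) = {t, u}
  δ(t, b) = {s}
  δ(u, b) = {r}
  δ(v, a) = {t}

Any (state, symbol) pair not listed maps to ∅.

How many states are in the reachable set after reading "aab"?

1

Start in {r}.
Read 'a': {r} → {r, u}.
Read 'a': {r, u} → {r, u}.
Read 'b': {r, u} → {r}.
That set has 1 state.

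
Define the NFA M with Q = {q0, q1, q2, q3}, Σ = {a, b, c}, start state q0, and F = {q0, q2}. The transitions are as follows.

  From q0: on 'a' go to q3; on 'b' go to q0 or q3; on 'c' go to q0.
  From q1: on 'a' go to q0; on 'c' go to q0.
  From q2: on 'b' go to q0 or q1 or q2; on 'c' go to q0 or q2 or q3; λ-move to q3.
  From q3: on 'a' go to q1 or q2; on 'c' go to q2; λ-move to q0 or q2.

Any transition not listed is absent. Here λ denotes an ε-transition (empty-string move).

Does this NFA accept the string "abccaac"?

Yes

Start in {q0}.
Read 'a': q0→{q3}; union {q3}; ε-closure = {q0, q2, q3}.
Read 'b': q0→{q0, q3}, q2→{q0, q1, q2}, q3→∅; now {q0, q1, q2, q3}.
Read 'c': q0→{q0}, q1→{q0}, q2→{q0, q2, q3}, q3→{q2}; now {q0, q2, q3}.
Read 'c': q0→{q0}, q2→{q0, q2, q3}, q3→{q2}; now {q0, q2, q3}.
Read 'a': q0→{q3}, q2→∅, q3→{q1, q2}; union {q1, q2, q3}; ε-closure = {q0, q1, q2, q3}.
Read 'a': q0→{q3}, q1→{q0}, q2→∅, q3→{q1, q2}; now {q0, q1, q2, q3}.
Read 'c': q0→{q0}, q1→{q0}, q2→{q0, q2, q3}, q3→{q2}; now {q0, q2, q3}.
The final set {q0, q2, q3} contains the accepting states q0, q2.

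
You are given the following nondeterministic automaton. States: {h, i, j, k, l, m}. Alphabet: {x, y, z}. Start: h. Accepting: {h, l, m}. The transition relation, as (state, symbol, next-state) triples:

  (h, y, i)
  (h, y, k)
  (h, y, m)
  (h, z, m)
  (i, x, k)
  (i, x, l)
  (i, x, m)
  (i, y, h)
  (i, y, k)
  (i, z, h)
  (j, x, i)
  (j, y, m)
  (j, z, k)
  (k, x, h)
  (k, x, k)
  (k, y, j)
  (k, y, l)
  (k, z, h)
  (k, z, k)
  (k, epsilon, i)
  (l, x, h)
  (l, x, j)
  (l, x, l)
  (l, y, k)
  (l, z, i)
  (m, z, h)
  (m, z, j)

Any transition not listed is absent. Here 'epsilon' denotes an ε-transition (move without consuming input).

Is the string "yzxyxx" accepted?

Yes

Start in {h}.
Read 'y': h→{i, k, m}; now {i, k, m}.
Read 'z': i→{h}, k→{h, k}, m→{h, j}; union {h, j, k}; ε-closure = {h, i, j, k}.
Read 'x': h→∅, i→{k, l, m}, j→{i}, k→{h, k}; now {h, i, k, l, m}.
Read 'y': h→{i, k, m}, i→{h, k}, k→{j, l}, l→{k}, m→∅; now {h, i, j, k, l, m}.
Read 'x': h→∅, i→{k, l, m}, j→{i}, k→{h, k}, l→{h, j, l}, m→∅; now {h, i, j, k, l, m}.
Read 'x': h→∅, i→{k, l, m}, j→{i}, k→{h, k}, l→{h, j, l}, m→∅; now {h, i, j, k, l, m}.
The final set {h, i, j, k, l, m} contains the accepting states h, l, m.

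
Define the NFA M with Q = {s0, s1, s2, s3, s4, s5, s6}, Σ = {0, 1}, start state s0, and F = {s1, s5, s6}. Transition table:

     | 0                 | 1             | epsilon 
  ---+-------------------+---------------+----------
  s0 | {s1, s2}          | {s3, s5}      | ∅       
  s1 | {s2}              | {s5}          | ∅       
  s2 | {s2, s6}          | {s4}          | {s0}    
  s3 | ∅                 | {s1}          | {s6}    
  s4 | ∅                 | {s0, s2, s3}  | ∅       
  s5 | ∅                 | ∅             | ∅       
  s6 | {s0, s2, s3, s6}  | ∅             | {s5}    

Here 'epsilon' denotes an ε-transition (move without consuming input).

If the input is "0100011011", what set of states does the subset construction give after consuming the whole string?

{s0, s1, s2, s3, s5, s6}

Start in {s0}.
Read '0': s0→{s1, s2}; union {s1, s2}; ε-closure = {s0, s1, s2}.
Read '1': s0→{s3, s5}, s1→{s5}, s2→{s4}; union {s3, s4, s5}; ε-closure = {s3, s4, s5, s6}.
Read '0': s3→∅, s4→∅, s5→∅, s6→{s0, s2, s3, s6}; union {s0, s2, s3, s6}; ε-closure = {s0, s2, s3, s5, s6}.
Read '0': s0→{s1, s2}, s2→{s2, s6}, s3→∅, s5→∅, s6→{s0, s2, s3, s6}; union {s0, s1, s2, s3, s6}; ε-closure = {s0, s1, s2, s3, s5, s6}.
Read '0': s0→{s1, s2}, s1→{s2}, s2→{s2, s6}, s3→∅, s5→∅, s6→{s0, s2, s3, s6}; union {s0, s1, s2, s3, s6}; ε-closure = {s0, s1, s2, s3, s5, s6}.
Read '1': s0→{s3, s5}, s1→{s5}, s2→{s4}, s3→{s1}, s5→∅, s6→∅; union {s1, s3, s4, s5}; ε-closure = {s1, s3, s4, s5, s6}.
Read '1': s1→{s5}, s3→{s1}, s4→{s0, s2, s3}, s5→∅, s6→∅; union {s0, s1, s2, s3, s5}; ε-closure = {s0, s1, s2, s3, s5, s6}.
Read '0': s0→{s1, s2}, s1→{s2}, s2→{s2, s6}, s3→∅, s5→∅, s6→{s0, s2, s3, s6}; union {s0, s1, s2, s3, s6}; ε-closure = {s0, s1, s2, s3, s5, s6}.
Read '1': s0→{s3, s5}, s1→{s5}, s2→{s4}, s3→{s1}, s5→∅, s6→∅; union {s1, s3, s4, s5}; ε-closure = {s1, s3, s4, s5, s6}.
Read '1': s1→{s5}, s3→{s1}, s4→{s0, s2, s3}, s5→∅, s6→∅; union {s0, s1, s2, s3, s5}; ε-closure = {s0, s1, s2, s3, s5, s6}.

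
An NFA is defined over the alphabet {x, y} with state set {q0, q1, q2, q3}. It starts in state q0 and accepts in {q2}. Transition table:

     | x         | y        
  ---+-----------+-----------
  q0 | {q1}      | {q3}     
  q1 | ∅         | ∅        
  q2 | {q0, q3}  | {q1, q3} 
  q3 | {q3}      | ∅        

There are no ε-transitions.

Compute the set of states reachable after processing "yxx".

{q3}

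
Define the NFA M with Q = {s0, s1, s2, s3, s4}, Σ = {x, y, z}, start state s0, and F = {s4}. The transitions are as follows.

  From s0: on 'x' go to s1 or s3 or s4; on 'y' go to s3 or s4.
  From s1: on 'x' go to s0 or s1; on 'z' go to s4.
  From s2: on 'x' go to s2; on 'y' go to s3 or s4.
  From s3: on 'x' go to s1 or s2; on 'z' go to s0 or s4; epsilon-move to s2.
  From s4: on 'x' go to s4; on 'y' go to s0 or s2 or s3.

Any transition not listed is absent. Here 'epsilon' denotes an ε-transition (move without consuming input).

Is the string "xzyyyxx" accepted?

Start in {s0}.
Read 'x': s0→{s1, s3, s4}; union {s1, s3, s4}; ε-closure = {s1, s2, s3, s4}.
Read 'z': s1→{s4}, s2→∅, s3→{s0, s4}, s4→∅; now {s0, s4}.
Read 'y': s0→{s3, s4}, s4→{s0, s2, s3}; now {s0, s2, s3, s4}.
Read 'y': s0→{s3, s4}, s2→{s3, s4}, s3→∅, s4→{s0, s2, s3}; now {s0, s2, s3, s4}.
Read 'y': s0→{s3, s4}, s2→{s3, s4}, s3→∅, s4→{s0, s2, s3}; now {s0, s2, s3, s4}.
Read 'x': s0→{s1, s3, s4}, s2→{s2}, s3→{s1, s2}, s4→{s4}; now {s1, s2, s3, s4}.
Read 'x': s1→{s0, s1}, s2→{s2}, s3→{s1, s2}, s4→{s4}; now {s0, s1, s2, s4}.
The final set {s0, s1, s2, s4} contains the accepting state s4.

Yes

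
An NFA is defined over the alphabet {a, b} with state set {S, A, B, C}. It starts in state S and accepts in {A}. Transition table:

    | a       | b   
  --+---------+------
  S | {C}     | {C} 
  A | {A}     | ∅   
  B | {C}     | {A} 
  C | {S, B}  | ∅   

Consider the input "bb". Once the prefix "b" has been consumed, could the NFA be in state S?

No

Start in {S}.
Read 'b': S→{C}; now {C}.
State S is not in {C}.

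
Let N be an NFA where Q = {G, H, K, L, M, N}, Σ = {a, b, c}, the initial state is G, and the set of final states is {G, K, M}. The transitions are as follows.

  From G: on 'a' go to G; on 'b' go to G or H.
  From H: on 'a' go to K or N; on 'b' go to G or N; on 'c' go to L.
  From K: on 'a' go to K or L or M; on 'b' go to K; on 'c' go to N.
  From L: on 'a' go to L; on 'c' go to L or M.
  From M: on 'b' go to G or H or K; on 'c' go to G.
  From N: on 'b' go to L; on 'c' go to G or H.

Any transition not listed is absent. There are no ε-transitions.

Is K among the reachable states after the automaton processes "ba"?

Yes

Start in {G}.
Read 'b': G→{G, H}; now {G, H}.
Read 'a': G→{G}, H→{K, N}; now {G, K, N}.
State K is in {G, K, N}.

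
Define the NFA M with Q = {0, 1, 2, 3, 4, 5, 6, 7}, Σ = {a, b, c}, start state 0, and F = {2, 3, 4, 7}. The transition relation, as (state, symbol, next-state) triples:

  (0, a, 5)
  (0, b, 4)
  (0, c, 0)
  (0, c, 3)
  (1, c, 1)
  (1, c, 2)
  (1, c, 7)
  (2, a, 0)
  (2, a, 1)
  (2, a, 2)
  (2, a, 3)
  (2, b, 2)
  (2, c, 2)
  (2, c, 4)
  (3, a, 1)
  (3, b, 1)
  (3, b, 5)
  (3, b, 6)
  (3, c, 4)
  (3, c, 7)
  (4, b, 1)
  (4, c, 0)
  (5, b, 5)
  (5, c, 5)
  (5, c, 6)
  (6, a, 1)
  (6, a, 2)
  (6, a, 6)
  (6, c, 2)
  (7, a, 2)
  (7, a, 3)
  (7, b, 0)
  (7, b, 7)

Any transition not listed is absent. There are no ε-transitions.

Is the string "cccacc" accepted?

Yes

Start in {0}.
Read 'c': 0→{0, 3}; now {0, 3}.
Read 'c': 0→{0, 3}, 3→{4, 7}; now {0, 3, 4, 7}.
Read 'c': 0→{0, 3}, 3→{4, 7}, 4→{0}, 7→∅; now {0, 3, 4, 7}.
Read 'a': 0→{5}, 3→{1}, 4→∅, 7→{2, 3}; now {1, 2, 3, 5}.
Read 'c': 1→{1, 2, 7}, 2→{2, 4}, 3→{4, 7}, 5→{5, 6}; now {1, 2, 4, 5, 6, 7}.
Read 'c': 1→{1, 2, 7}, 2→{2, 4}, 4→{0}, 5→{5, 6}, 6→{2}, 7→∅; now {0, 1, 2, 4, 5, 6, 7}.
The final set {0, 1, 2, 4, 5, 6, 7} contains the accepting states 2, 4, 7.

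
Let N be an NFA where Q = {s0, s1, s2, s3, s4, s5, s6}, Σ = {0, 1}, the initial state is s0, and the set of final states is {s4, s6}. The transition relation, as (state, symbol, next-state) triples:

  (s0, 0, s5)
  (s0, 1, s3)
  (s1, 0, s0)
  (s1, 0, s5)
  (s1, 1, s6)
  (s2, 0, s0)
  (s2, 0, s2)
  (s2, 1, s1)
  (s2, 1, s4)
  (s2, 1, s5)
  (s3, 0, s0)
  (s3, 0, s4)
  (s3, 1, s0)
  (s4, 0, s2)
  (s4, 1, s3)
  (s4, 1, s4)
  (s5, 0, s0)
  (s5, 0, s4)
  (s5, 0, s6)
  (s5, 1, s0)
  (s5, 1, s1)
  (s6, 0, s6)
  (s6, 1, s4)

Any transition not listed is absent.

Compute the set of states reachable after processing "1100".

Start in {s0}.
Read '1': {s0} → {s3}.
Read '1': {s3} → {s0}.
Read '0': {s0} → {s5}.
Read '0': {s5} → {s0, s4, s6}.

{s0, s4, s6}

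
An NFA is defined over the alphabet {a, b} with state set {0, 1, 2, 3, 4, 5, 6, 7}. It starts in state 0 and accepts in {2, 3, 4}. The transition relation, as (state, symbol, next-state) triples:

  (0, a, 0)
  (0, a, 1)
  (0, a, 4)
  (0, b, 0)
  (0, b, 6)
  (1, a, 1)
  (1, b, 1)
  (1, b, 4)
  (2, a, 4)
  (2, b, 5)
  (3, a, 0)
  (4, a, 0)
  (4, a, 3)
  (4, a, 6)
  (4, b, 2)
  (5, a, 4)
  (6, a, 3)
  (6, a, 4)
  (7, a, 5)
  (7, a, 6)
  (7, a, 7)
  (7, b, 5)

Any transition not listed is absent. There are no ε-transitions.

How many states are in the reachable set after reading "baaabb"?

Start in {0}.
Read 'b': 0→{0, 6}; now {0, 6}.
Read 'a': 0→{0, 1, 4}, 6→{3, 4}; now {0, 1, 3, 4}.
Read 'a': 0→{0, 1, 4}, 1→{1}, 3→{0}, 4→{0, 3, 6}; now {0, 1, 3, 4, 6}.
Read 'a': 0→{0, 1, 4}, 1→{1}, 3→{0}, 4→{0, 3, 6}, 6→{3, 4}; now {0, 1, 3, 4, 6}.
Read 'b': 0→{0, 6}, 1→{1, 4}, 3→∅, 4→{2}, 6→∅; now {0, 1, 2, 4, 6}.
Read 'b': 0→{0, 6}, 1→{1, 4}, 2→{5}, 4→{2}, 6→∅; now {0, 1, 2, 4, 5, 6}.
That set has 6 states.

6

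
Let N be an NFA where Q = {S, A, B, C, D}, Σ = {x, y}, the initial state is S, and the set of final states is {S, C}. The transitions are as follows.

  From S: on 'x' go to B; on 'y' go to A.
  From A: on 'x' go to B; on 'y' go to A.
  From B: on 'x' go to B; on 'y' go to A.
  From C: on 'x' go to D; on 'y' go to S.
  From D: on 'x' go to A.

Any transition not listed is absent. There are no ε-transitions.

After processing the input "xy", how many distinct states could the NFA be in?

1

Start in {S}.
Read 'x': S→{B}; now {B}.
Read 'y': B→{A}; now {A}.
That set has 1 state.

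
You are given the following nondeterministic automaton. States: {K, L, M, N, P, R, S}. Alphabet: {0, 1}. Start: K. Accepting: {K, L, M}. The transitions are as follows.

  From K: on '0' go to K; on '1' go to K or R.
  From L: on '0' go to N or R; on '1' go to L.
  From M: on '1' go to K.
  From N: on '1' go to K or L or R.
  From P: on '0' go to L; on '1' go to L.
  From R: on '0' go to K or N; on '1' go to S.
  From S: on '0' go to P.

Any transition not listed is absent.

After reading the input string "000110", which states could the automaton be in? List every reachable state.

{K, N, P}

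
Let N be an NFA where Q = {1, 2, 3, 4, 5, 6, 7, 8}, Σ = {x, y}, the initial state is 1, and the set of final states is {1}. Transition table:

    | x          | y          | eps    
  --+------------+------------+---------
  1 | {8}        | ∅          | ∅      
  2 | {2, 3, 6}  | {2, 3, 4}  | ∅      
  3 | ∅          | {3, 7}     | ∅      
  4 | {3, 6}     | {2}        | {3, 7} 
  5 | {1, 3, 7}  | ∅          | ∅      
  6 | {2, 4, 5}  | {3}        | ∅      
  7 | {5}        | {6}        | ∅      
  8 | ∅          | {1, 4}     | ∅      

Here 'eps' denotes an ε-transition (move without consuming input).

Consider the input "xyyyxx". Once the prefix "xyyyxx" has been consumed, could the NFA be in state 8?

No

Start in {1}.
Read 'x': 1→{8}; now {8}.
Read 'y': 8→{1, 4}; union {1, 4}; ε-closure = {1, 3, 4, 7}.
Read 'y': 1→∅, 3→{3, 7}, 4→{2}, 7→{6}; now {2, 3, 6, 7}.
Read 'y': 2→{2, 3, 4}, 3→{3, 7}, 6→{3}, 7→{6}; now {2, 3, 4, 6, 7}.
Read 'x': 2→{2, 3, 6}, 3→∅, 4→{3, 6}, 6→{2, 4, 5}, 7→{5}; union {2, 3, 4, 5, 6}; ε-closure = {2, 3, 4, 5, 6, 7}.
Read 'x': 2→{2, 3, 6}, 3→∅, 4→{3, 6}, 5→{1, 3, 7}, 6→{2, 4, 5}, 7→{5}; now {1, 2, 3, 4, 5, 6, 7}.
State 8 is not in {1, 2, 3, 4, 5, 6, 7}.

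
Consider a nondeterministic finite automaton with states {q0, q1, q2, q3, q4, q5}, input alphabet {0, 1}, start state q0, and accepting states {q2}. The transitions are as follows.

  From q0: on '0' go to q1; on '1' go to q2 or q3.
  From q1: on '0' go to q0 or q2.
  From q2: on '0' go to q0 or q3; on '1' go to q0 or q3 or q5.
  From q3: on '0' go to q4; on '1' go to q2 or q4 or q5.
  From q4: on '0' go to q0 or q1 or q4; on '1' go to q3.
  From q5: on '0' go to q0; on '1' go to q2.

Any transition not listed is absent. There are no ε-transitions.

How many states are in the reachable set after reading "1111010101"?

Start in {q0}.
Read '1': {q0} → {q2, q3}.
Read '1': {q2, q3} → {q0, q2, q3, q4, q5}.
Read '1': {q0, q2, q3, q4, q5} → {q0, q2, q3, q4, q5}.
Read '1': {q0, q2, q3, q4, q5} → {q0, q2, q3, q4, q5}.
Read '0': {q0, q2, q3, q4, q5} → {q0, q1, q3, q4}.
Read '1': {q0, q1, q3, q4} → {q2, q3, q4, q5}.
Read '0': {q2, q3, q4, q5} → {q0, q1, q3, q4}.
Read '1': {q0, q1, q3, q4} → {q2, q3, q4, q5}.
Read '0': {q2, q3, q4, q5} → {q0, q1, q3, q4}.
Read '1': {q0, q1, q3, q4} → {q2, q3, q4, q5}.
That set has 4 states.

4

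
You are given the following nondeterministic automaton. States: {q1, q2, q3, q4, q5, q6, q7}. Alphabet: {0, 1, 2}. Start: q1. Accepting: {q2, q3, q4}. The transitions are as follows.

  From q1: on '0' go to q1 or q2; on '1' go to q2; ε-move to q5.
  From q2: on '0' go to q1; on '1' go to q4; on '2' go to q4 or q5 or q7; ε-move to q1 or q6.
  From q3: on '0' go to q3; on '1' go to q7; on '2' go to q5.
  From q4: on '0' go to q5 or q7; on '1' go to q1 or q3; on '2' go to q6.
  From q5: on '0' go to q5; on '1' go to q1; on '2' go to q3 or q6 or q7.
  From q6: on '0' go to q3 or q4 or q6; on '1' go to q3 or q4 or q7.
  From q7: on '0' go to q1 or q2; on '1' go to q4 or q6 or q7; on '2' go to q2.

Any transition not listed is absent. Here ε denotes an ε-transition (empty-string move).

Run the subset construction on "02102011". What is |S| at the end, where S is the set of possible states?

7

Start: ε-closure({q1}) = {q1, q5}.
Read '0': q1→{q1, q2}, q5→{q5}; union {q1, q2, q5}; ε-closure = {q1, q2, q5, q6}.
Read '2': q1→∅, q2→{q4, q5, q7}, q5→{q3, q6, q7}, q6→∅; now {q3, q4, q5, q6, q7}.
Read '1': q3→{q7}, q4→{q1, q3}, q5→{q1}, q6→{q3, q4, q7}, q7→{q4, q6, q7}; union {q1, q3, q4, q6, q7}; ε-closure = {q1, q3, q4, q5, q6, q7}.
Read '0': q1→{q1, q2}, q3→{q3}, q4→{q5, q7}, q5→{q5}, q6→{q3, q4, q6}, q7→{q1, q2}; now {q1, q2, q3, q4, q5, q6, q7}.
Read '2': q1→∅, q2→{q4, q5, q7}, q3→{q5}, q4→{q6}, q5→{q3, q6, q7}, q6→∅, q7→{q2}; union {q2, q3, q4, q5, q6, q7}; ε-closure = {q1, q2, q3, q4, q5, q6, q7}.
Read '0': q1→{q1, q2}, q2→{q1}, q3→{q3}, q4→{q5, q7}, q5→{q5}, q6→{q3, q4, q6}, q7→{q1, q2}; now {q1, q2, q3, q4, q5, q6, q7}.
Read '1': q1→{q2}, q2→{q4}, q3→{q7}, q4→{q1, q3}, q5→{q1}, q6→{q3, q4, q7}, q7→{q4, q6, q7}; union {q1, q2, q3, q4, q6, q7}; ε-closure = {q1, q2, q3, q4, q5, q6, q7}.
Read '1': q1→{q2}, q2→{q4}, q3→{q7}, q4→{q1, q3}, q5→{q1}, q6→{q3, q4, q7}, q7→{q4, q6, q7}; union {q1, q2, q3, q4, q6, q7}; ε-closure = {q1, q2, q3, q4, q5, q6, q7}.
That set has 7 states.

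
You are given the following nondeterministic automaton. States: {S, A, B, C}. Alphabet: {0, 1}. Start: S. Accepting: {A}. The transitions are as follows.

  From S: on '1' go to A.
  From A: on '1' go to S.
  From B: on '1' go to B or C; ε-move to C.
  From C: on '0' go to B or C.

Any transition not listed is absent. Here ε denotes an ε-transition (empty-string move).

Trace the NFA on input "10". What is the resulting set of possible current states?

Start in {S}.
Read '1': {S} → {A}.
Read '0': {A} → ∅.

∅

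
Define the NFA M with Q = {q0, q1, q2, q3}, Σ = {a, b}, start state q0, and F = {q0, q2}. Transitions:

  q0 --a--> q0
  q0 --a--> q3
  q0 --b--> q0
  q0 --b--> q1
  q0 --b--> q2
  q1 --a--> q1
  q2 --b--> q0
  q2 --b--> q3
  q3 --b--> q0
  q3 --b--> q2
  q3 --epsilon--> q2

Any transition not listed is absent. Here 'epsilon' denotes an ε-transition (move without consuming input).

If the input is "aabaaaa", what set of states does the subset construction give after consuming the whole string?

{q0, q1, q2, q3}

Start in {q0}.
Read 'a': {q0} → {q0, q2, q3}.
Read 'a': {q0, q2, q3} → {q0, q2, q3}.
Read 'b': {q0, q2, q3} → {q0, q1, q2, q3}.
Read 'a': {q0, q1, q2, q3} → {q0, q1, q2, q3}.
Read 'a': {q0, q1, q2, q3} → {q0, q1, q2, q3}.
Read 'a': {q0, q1, q2, q3} → {q0, q1, q2, q3}.
Read 'a': {q0, q1, q2, q3} → {q0, q1, q2, q3}.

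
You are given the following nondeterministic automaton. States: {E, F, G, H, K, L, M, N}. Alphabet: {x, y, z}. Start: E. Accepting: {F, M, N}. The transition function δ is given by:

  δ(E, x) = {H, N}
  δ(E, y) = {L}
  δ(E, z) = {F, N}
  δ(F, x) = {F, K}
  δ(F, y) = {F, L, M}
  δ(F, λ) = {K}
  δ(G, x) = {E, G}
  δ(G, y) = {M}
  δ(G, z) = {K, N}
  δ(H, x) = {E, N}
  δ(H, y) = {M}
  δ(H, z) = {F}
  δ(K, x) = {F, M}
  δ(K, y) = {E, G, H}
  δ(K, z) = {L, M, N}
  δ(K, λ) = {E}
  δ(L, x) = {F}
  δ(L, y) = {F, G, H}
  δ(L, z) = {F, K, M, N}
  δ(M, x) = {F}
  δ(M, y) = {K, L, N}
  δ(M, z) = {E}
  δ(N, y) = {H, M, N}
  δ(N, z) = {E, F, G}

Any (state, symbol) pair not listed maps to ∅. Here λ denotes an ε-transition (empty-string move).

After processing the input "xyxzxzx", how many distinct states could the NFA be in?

7

Start in {E}.
Read 'x': E→{H, N}; now {H, N}.
Read 'y': H→{M}, N→{H, M, N}; now {H, M, N}.
Read 'x': H→{E, N}, M→{F}, N→∅; union {E, F, N}; ε-closure = {E, F, K, N}.
Read 'z': E→{F, N}, F→∅, K→{L, M, N}, N→{E, F, G}; union {E, F, G, L, M, N}; ε-closure = {E, F, G, K, L, M, N}.
Read 'x': E→{H, N}, F→{F, K}, G→{E, G}, K→{F, M}, L→{F}, M→{F}, N→∅; now {E, F, G, H, K, M, N}.
Read 'z': E→{F, N}, F→∅, G→{K, N}, H→{F}, K→{L, M, N}, M→{E}, N→{E, F, G}; now {E, F, G, K, L, M, N}.
Read 'x': E→{H, N}, F→{F, K}, G→{E, G}, K→{F, M}, L→{F}, M→{F}, N→∅; now {E, F, G, H, K, M, N}.
That set has 7 states.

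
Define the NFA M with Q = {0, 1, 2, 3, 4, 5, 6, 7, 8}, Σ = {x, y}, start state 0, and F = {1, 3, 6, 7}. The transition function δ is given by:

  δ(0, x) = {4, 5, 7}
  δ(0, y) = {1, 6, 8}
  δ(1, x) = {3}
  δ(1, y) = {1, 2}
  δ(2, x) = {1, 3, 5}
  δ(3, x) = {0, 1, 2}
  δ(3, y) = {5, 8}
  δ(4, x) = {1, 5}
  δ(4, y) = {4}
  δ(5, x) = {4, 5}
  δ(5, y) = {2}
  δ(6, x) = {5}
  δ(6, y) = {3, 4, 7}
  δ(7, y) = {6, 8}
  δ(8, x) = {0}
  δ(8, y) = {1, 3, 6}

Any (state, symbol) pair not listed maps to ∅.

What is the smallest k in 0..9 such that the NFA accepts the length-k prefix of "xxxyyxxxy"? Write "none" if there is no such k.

1

Start in {0}.
Read 'x': {0} → {4, 5, 7}.
None of the earlier sets intersect F, but {4, 5, 7} does.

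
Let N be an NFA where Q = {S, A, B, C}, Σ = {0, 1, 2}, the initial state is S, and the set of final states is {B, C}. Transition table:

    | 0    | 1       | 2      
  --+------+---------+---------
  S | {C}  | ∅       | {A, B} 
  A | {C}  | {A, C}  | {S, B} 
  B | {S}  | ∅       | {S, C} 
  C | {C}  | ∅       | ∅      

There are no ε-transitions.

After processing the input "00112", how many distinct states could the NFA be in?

Start in {S}.
Read '0': S→{C}; now {C}.
Read '0': C→{C}; now {C}.
Read '1': C→∅; now ∅.
The set is empty and remains empty for the remaining 2 symbols.
That set has 0 states.

0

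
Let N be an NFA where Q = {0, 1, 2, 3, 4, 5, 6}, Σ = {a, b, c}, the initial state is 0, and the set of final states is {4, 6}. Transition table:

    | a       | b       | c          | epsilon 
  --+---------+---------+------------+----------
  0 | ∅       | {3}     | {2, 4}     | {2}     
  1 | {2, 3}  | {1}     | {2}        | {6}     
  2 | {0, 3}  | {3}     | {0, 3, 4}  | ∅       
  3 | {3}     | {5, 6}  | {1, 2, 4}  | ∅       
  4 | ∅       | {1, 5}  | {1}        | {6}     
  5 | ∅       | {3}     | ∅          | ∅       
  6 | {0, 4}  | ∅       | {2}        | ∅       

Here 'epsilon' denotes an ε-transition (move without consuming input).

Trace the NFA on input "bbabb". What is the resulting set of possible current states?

{1, 3, 5, 6}

Start: ε-closure({0}) = {0, 2}.
Read 'b': 0→{3}, 2→{3}; now {3}.
Read 'b': 3→{5, 6}; now {5, 6}.
Read 'a': 5→∅, 6→{0, 4}; union {0, 4}; ε-closure = {0, 2, 4, 6}.
Read 'b': 0→{3}, 2→{3}, 4→{1, 5}, 6→∅; union {1, 3, 5}; ε-closure = {1, 3, 5, 6}.
Read 'b': 1→{1}, 3→{5, 6}, 5→{3}, 6→∅; now {1, 3, 5, 6}.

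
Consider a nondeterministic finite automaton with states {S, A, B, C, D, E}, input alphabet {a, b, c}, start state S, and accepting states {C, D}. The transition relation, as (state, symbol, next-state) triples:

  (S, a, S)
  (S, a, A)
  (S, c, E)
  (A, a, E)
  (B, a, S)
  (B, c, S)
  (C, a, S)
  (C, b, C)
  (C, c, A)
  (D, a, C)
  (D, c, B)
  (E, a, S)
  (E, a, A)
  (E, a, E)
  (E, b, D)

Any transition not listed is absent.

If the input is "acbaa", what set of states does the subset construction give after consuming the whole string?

{S}

Start in {S}.
Read 'a': {S} → {S, A}.
Read 'c': {S, A} → {E}.
Read 'b': {E} → {D}.
Read 'a': {D} → {C}.
Read 'a': {C} → {S}.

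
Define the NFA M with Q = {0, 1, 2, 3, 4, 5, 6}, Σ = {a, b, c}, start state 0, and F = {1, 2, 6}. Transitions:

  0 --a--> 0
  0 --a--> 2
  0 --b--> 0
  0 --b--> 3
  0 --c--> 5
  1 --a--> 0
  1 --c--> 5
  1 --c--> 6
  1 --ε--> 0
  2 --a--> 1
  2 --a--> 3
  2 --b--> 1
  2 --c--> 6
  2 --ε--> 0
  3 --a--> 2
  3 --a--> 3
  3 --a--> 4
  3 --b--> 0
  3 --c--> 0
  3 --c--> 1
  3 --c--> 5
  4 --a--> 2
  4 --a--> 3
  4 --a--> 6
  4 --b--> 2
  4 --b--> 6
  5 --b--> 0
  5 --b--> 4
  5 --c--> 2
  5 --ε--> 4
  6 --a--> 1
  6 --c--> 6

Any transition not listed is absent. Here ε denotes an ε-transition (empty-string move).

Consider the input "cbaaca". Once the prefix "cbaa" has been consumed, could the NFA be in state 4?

Start in {0}.
Read 'c': 0→{5}; union {5}; ε-closure = {4, 5}.
Read 'b': 4→{2, 6}, 5→{0, 4}; now {0, 2, 4, 6}.
Read 'a': 0→{0, 2}, 2→{1, 3}, 4→{2, 3, 6}, 6→{1}; now {0, 1, 2, 3, 6}.
Read 'a': 0→{0, 2}, 1→{0}, 2→{1, 3}, 3→{2, 3, 4}, 6→{1}; now {0, 1, 2, 3, 4}.
State 4 is in {0, 1, 2, 3, 4}.

Yes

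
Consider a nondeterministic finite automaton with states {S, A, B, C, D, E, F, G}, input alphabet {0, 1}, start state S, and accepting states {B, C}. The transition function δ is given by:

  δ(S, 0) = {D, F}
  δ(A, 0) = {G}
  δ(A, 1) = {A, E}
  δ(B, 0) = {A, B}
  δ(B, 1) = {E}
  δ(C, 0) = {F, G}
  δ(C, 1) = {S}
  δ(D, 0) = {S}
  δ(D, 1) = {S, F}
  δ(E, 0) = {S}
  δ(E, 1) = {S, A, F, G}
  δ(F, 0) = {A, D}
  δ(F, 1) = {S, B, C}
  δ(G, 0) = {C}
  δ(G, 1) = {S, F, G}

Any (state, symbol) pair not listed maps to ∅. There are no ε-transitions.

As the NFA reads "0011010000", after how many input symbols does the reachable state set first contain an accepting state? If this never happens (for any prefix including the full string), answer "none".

4

Start in {S}.
Read '0': {S} → {D, F}.
Read '0': {D, F} → {S, A, D}.
Read '1': {S, A, D} → {S, A, E, F}.
Read '1': {S, A, E, F} → {S, A, B, C, E, F, G}.
None of the earlier sets intersect F, but {S, A, B, C, E, F, G} does.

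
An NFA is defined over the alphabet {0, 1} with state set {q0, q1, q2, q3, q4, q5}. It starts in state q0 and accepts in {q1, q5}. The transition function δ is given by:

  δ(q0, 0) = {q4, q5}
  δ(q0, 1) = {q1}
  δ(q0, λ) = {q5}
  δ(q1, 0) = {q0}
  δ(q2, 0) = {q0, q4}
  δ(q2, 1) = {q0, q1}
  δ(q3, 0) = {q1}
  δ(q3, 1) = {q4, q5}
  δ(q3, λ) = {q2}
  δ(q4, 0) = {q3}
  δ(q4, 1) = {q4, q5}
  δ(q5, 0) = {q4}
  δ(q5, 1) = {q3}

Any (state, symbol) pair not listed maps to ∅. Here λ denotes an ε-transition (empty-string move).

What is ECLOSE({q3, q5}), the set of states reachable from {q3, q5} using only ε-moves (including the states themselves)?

Begin with {q3, q5}.
ε-move q3 → q2; add q2.

{q2, q3, q5}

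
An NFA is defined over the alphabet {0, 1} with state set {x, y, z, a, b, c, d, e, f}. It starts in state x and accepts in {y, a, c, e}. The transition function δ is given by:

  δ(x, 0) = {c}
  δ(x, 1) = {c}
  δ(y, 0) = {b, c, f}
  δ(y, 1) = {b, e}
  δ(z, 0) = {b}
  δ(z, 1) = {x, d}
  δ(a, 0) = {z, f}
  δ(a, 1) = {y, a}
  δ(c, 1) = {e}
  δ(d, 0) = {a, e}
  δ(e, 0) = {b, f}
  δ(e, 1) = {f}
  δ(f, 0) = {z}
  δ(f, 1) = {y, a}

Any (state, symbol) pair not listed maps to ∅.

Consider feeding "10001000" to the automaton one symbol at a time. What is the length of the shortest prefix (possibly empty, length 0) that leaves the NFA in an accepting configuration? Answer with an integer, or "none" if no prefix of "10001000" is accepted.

1

Start in {x}.
Read '1': {x} → {c}.
None of the earlier sets intersect F, but {c} does.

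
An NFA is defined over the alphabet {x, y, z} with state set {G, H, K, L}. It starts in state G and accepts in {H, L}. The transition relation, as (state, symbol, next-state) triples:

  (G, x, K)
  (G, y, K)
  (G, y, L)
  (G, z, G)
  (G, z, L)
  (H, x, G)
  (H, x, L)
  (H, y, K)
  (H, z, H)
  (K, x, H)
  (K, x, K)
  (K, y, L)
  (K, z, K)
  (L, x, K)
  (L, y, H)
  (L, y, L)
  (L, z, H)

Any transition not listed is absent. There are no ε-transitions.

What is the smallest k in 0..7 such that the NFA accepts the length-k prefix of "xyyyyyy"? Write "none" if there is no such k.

2

Start in {G}.
Read 'x': {G} → {K}.
Read 'y': {K} → {L}.
None of the earlier sets intersect F, but {L} does.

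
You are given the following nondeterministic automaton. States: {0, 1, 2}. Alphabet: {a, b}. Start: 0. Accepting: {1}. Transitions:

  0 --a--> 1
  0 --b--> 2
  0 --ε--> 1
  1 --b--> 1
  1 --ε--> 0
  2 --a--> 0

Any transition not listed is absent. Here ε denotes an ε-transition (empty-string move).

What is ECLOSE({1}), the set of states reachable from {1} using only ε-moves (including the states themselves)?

{0, 1}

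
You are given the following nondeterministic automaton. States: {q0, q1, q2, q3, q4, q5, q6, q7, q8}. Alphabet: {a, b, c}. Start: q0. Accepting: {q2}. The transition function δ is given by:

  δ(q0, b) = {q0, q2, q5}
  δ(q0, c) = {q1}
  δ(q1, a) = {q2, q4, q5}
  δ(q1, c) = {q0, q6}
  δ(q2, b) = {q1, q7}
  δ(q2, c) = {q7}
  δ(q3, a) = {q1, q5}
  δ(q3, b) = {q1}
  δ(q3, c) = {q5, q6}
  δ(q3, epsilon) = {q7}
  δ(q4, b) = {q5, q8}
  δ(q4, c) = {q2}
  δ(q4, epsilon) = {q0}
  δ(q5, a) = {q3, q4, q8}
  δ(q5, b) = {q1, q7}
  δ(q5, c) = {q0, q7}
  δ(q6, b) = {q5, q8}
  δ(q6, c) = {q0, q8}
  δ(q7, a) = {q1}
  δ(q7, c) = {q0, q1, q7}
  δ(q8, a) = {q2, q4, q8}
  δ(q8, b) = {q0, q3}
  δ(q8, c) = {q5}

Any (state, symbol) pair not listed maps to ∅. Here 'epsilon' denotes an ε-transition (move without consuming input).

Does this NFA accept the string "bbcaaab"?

Yes

Start in {q0}.
Read 'b': q0→{q0, q2, q5}; now {q0, q2, q5}.
Read 'b': q0→{q0, q2, q5}, q2→{q1, q7}, q5→{q1, q7}; now {q0, q1, q2, q5, q7}.
Read 'c': q0→{q1}, q1→{q0, q6}, q2→{q7}, q5→{q0, q7}, q7→{q0, q1, q7}; now {q0, q1, q6, q7}.
Read 'a': q0→∅, q1→{q2, q4, q5}, q6→∅, q7→{q1}; union {q1, q2, q4, q5}; ε-closure = {q0, q1, q2, q4, q5}.
Read 'a': q0→∅, q1→{q2, q4, q5}, q2→∅, q4→∅, q5→{q3, q4, q8}; union {q2, q3, q4, q5, q8}; ε-closure = {q0, q2, q3, q4, q5, q7, q8}.
Read 'a': q0→∅, q2→∅, q3→{q1, q5}, q4→∅, q5→{q3, q4, q8}, q7→{q1}, q8→{q2, q4, q8}; union {q1, q2, q3, q4, q5, q8}; ε-closure = {q0, q1, q2, q3, q4, q5, q7, q8}.
Read 'b': q0→{q0, q2, q5}, q1→∅, q2→{q1, q7}, q3→{q1}, q4→{q5, q8}, q5→{q1, q7}, q7→∅, q8→{q0, q3}; now {q0, q1, q2, q3, q5, q7, q8}.
The final set {q0, q1, q2, q3, q5, q7, q8} contains the accepting state q2.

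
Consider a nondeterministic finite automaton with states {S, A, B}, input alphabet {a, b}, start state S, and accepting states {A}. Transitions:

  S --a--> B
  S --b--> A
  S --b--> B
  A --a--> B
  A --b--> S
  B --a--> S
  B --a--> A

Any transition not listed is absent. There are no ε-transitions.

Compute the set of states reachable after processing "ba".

{S, A, B}

Start in {S}.
Read 'b': {S} → {A, B}.
Read 'a': {A, B} → {S, A, B}.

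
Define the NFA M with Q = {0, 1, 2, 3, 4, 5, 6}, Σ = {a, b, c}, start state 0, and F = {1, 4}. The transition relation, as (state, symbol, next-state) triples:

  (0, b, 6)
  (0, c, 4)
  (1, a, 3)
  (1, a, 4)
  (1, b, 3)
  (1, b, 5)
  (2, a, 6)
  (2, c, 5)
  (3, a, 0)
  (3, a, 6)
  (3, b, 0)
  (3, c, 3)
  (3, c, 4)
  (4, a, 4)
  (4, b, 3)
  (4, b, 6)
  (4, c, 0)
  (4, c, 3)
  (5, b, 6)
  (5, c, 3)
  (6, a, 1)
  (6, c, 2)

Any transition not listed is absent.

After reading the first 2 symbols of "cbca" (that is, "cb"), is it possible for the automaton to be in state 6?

Yes

Start in {0}.
Read 'c': {0} → {4}.
Read 'b': {4} → {3, 6}.
State 6 is in {3, 6}.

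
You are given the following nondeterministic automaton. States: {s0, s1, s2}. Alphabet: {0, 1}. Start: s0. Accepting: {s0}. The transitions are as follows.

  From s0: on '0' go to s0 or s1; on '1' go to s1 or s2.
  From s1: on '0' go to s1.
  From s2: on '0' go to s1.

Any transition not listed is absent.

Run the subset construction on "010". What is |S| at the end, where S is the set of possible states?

1

Start in {s0}.
Read '0': s0→{s0, s1}; now {s0, s1}.
Read '1': s0→{s1, s2}, s1→∅; now {s1, s2}.
Read '0': s1→{s1}, s2→{s1}; now {s1}.
That set has 1 state.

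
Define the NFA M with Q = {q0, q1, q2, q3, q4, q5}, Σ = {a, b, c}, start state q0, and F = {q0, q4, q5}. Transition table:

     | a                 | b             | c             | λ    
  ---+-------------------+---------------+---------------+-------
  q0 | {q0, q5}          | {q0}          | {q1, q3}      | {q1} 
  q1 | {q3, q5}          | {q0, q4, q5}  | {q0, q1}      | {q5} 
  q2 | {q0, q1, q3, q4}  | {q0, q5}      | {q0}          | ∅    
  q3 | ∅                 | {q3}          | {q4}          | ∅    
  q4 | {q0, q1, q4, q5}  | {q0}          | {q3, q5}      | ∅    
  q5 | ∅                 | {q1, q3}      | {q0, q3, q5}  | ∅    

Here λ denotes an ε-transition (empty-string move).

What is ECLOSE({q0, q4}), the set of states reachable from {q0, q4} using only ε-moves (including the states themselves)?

Begin with {q0, q4}.
ε-move q0 → q1; add q1.
ε-move q1 → q5; add q5.

{q0, q1, q4, q5}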